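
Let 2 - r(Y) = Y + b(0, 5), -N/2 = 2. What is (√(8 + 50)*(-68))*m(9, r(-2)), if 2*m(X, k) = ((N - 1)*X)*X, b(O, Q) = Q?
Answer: 13770*√58 ≈ 1.0487e+5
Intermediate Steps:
N = -4 (N = -2*2 = -4)
r(Y) = -3 - Y (r(Y) = 2 - (Y + 5) = 2 - (5 + Y) = 2 + (-5 - Y) = -3 - Y)
m(X, k) = -5*X²/2 (m(X, k) = (((-4 - 1)*X)*X)/2 = ((-5*X)*X)/2 = (-5*X²)/2 = -5*X²/2)
(√(8 + 50)*(-68))*m(9, r(-2)) = (√(8 + 50)*(-68))*(-5/2*9²) = (√58*(-68))*(-5/2*81) = -68*√58*(-405/2) = 13770*√58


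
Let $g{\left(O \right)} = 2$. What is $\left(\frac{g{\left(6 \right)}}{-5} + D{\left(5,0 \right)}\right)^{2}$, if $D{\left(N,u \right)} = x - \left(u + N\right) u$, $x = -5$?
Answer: $\frac{729}{25} \approx 29.16$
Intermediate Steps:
$D{\left(N,u \right)} = -5 - u \left(N + u\right)$ ($D{\left(N,u \right)} = -5 - \left(u + N\right) u = -5 - \left(N + u\right) u = -5 - u \left(N + u\right)$)
$\left(\frac{g{\left(6 \right)}}{-5} + D{\left(5,0 \right)}\right)^{2} = \left(\frac{2}{-5} - \left(5 + 0\right)\right)^{2} = \left(2 \left(- \frac{1}{5}\right) - 5\right)^{2} = \left(- \frac{2}{5} + \left(-5 + 0 + 0\right)\right)^{2} = \left(- \frac{2}{5} - 5\right)^{2} = \left(- \frac{27}{5}\right)^{2} = \frac{729}{25}$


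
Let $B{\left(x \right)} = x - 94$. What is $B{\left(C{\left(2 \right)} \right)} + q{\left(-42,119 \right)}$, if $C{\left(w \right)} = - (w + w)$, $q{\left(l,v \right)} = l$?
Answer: $-140$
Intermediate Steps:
$C{\left(w \right)} = - 2 w$
$B{\left(x \right)} = -94 + x$ ($B{\left(x \right)} = x - 94 = -94 + x$)
$B{\left(C{\left(2 \right)} \right)} + q{\left(-42,119 \right)} = \left(-94 - 4\right) - 42 = -98 - 42 = -140$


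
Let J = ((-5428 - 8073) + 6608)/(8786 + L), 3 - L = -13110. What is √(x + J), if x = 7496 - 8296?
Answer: I*√103145367/359 ≈ 28.29*I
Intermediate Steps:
L = 13113 (L = 3 - 1*(-13110) = 3 + 13110 = 13113)
J = -113/359 (J = ((-5428 - 8073) + 6608)/(8786 + 13113) = (-13501 + 6608)/21899 = -6893*1/21899 = -113/359 ≈ -0.31476)
x = -800
√(x + J) = √(-800 - 113/359) = √(-287313/359) = I*√103145367/359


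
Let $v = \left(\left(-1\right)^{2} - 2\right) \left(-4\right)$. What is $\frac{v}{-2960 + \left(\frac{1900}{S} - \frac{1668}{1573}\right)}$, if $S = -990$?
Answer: $- \frac{28314}{20973451} \approx -0.00135$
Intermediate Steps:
$v = 4$ ($v = \left(1 - 2\right) \left(-4\right) = \left(-1\right) \left(-4\right) = 4$)
$\frac{v}{-2960 + \left(\frac{1900}{S} - \frac{1668}{1573}\right)} = \frac{1}{-2960 + \left(\frac{1900}{-990} - \frac{1668}{1573}\right)} 4 = \frac{1}{-2960 + \left(1900 \left(- \frac{1}{990}\right) - \frac{1668}{1573}\right)} 4 = \frac{1}{-2960 - \frac{42182}{14157}} \cdot 4 = \frac{1}{- \frac{41946902}{14157}} \cdot 4 = \left(- \frac{14157}{41946902}\right) 4 = - \frac{28314}{20973451}$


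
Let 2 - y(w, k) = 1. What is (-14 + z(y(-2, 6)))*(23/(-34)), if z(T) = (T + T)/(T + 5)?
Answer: 943/102 ≈ 9.2451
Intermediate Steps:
y(w, k) = 1 (y(w, k) = 2 - 1*1 = 2 - 1 = 1)
z(T) = 2*T/(5 + T) (z(T) = (2*T)/(5 + T) = 2*T/(5 + T))
(-14 + z(y(-2, 6)))*(23/(-34)) = (-14 + 2*1/(5 + 1))*(23/(-34)) = (-14 + 2*1/6)*(23*(-1/34)) = (-14 + 2*1*(1/6))*(-23/34) = (-14 + 1/3)*(-23/34) = -41/3*(-23/34) = 943/102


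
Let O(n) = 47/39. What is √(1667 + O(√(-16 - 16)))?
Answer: 2*√634335/39 ≈ 40.844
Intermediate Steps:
O(n) = 47/39 (O(n) = 47*(1/39) = 47/39)
√(1667 + O(√(-16 - 16))) = √(1667 + 47/39) = √(65060/39) = 2*√634335/39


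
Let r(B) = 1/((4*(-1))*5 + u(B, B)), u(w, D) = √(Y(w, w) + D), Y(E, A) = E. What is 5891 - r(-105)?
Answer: 359353/61 + I*√210/610 ≈ 5891.0 + 0.023756*I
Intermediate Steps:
u(w, D) = √(D + w) (u(w, D) = √(w + D) = √(D + w))
r(B) = 1/(-20 + √2*√B) (r(B) = 1/((4*(-1))*5 + √(B + B)) = 1/(-4*5 + √(2*B)) = 1/(-20 + √2*√B))
5891 - r(-105) = 5891 - 1/(-20 + √2*√(-105)) = 5891 - 1/(-20 + √2*(I*√105)) = 5891 - 1/(-20 + I*√210)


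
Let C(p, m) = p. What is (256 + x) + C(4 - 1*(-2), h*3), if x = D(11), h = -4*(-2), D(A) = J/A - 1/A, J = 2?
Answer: 2883/11 ≈ 262.09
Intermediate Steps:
D(A) = 1/A (D(A) = 2/A - 1/A = 1/A)
h = 8
x = 1/11 ≈ 0.090909
(256 + x) + C(4 - 1*(-2), h*3) = (256 + 1/11) + (4 - 1*(-2)) = 2817/11 + (4 + 2) = 2817/11 + 6 = 2883/11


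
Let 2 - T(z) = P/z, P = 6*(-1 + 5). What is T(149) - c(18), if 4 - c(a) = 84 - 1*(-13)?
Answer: 14131/149 ≈ 94.839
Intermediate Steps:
c(a) = -93 (c(a) = 4 - (84 - 1*(-13)) = 4 - (84 + 13) = 4 - 1*97 = 4 - 97 = -93)
P = 24 (P = 6*4 = 24)
T(z) = 2 - 24/z
T(149) - c(18) = (2 - 24/149) - 1*(-93) = (2 - 24*1/149) + 93 = (2 - 24/149) + 93 = 274/149 + 93 = 14131/149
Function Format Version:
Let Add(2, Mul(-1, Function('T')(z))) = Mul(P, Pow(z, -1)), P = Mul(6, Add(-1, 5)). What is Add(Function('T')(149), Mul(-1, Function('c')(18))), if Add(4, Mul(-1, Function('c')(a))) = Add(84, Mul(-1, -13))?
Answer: Rational(14131, 149) ≈ 94.839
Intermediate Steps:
Function('c')(a) = -93 (Function('c')(a) = Add(4, Mul(-1, Add(84, Mul(-1, -13)))) = Add(4, Mul(-1, Add(84, 13))) = Add(4, Mul(-1, 97)) = Add(4, -97) = -93)
P = 24 (P = Mul(6, 4) = 24)
Function('T')(z) = Add(2, Mul(-24, Pow(z, -1))) (Function('T')(z) = Add(2, Mul(-1, Mul(24, Pow(z, -1)))) = Add(2, Mul(-24, Pow(z, -1))))
Add(Function('T')(149), Mul(-1, Function('c')(18))) = Add(Add(2, Mul(-24, Pow(149, -1))), Mul(-1, -93)) = Add(Add(2, Mul(-24, Rational(1, 149))), 93) = Add(Add(2, Rational(-24, 149)), 93) = Add(Rational(274, 149), 93) = Rational(14131, 149)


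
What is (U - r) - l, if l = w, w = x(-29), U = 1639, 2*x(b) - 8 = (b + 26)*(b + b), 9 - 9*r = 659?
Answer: 14582/9 ≈ 1620.2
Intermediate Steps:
r = -650/9 (r = 1 - ⅑*659 = 1 - 659/9 = -650/9 ≈ -72.222)
x(b) = 4 + b*(26 + b) (x(b) = 4 + ((b + 26)*(b + b))/2 = 4 + ((26 + b)*(2*b))/2 = 4 + (2*b*(26 + b))/2 = 4 + b*(26 + b))
w = 91 (w = 4 + (-29)² + 26*(-29) = 4 + 841 - 754 = 91)
l = 91
(U - r) - l = (1639 - 1*(-650/9)) - 1*91 = (1639 + 650/9) - 91 = 15401/9 - 91 = 14582/9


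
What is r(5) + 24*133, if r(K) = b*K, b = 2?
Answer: 3202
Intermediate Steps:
r(K) = 2*K
r(5) + 24*133 = 2*5 + 24*133 = 10 + 3192 = 3202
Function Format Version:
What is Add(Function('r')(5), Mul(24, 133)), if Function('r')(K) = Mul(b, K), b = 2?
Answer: 3202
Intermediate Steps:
Function('r')(K) = Mul(2, K)
Add(Function('r')(5), Mul(24, 133)) = Add(Mul(2, 5), Mul(24, 133)) = Add(10, 3192) = 3202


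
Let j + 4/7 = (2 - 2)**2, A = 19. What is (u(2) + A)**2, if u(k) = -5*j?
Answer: 23409/49 ≈ 477.73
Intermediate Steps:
j = -4/7 (j = -4/7 + (2 - 2)**2 = -4/7 + 0**2 = -4/7 + 0 = -4/7 ≈ -0.57143)
u(k) = 20/7 (u(k) = -5*(-4/7) = 20/7)
(u(2) + A)**2 = (20/7 + 19)**2 = (153/7)**2 = 23409/49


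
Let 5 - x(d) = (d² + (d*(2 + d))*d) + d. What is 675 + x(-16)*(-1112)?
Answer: -3723413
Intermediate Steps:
x(d) = 5 - d - d² - d²*(2 + d) (x(d) = 5 - ((d² + (d*(2 + d))*d) + d) = 5 - ((d² + d²*(2 + d)) + d) = 5 - (d + d² + d²*(2 + d)) = 5 + (-d - d² - d²*(2 + d)) = 5 - d - d² - d²*(2 + d))
675 + x(-16)*(-1112) = 675 + (5 - 1*(-16) - 1*(-16)³ - 3*(-16)²)*(-1112) = 675 + (5 + 16 - 1*(-4096) - 3*256)*(-1112) = 675 + (5 + 16 + 4096 - 768)*(-1112) = 675 + 3349*(-1112) = 675 - 3724088 = -3723413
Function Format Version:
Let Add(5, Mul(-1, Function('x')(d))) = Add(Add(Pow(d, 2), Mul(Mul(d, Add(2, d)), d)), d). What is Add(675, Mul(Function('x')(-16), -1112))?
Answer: -3723413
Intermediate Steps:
Function('x')(d) = Add(5, Mul(-1, d), Mul(-1, Pow(d, 2)), Mul(-1, Pow(d, 2), Add(2, d))) (Function('x')(d) = Add(5, Mul(-1, Add(Add(Pow(d, 2), Mul(Mul(d, Add(2, d)), d)), d))) = Add(5, Mul(-1, Add(Add(Pow(d, 2), Mul(Pow(d, 2), Add(2, d))), d))) = Add(5, Mul(-1, Add(d, Pow(d, 2), Mul(Pow(d, 2), Add(2, d))))) = Add(5, Add(Mul(-1, d), Mul(-1, Pow(d, 2)), Mul(-1, Pow(d, 2), Add(2, d)))) = Add(5, Mul(-1, d), Mul(-1, Pow(d, 2)), Mul(-1, Pow(d, 2), Add(2, d))))
Add(675, Mul(Function('x')(-16), -1112)) = Add(675, Mul(Add(5, Mul(-1, -16), Mul(-1, Pow(-16, 3)), Mul(-3, Pow(-16, 2))), -1112)) = Add(675, Mul(Add(5, 16, Mul(-1, -4096), Mul(-3, 256)), -1112)) = Add(675, Mul(Add(5, 16, 4096, -768), -1112)) = Add(675, Mul(3349, -1112)) = Add(675, -3724088) = -3723413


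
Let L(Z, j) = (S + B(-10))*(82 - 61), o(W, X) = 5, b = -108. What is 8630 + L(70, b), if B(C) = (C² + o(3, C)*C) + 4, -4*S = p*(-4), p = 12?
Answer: 10016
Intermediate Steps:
S = 12 (S = -3*(-4) = -¼*(-48) = 12)
B(C) = 4 + C² + 5*C (B(C) = (C² + 5*C) + 4 = 4 + C² + 5*C)
L(Z, j) = 1386 (L(Z, j) = (12 + (4 + (-10)² + 5*(-10)))*(82 - 61) = (12 + (4 + 100 - 50))*21 = (12 + 54)*21 = 66*21 = 1386)
8630 + L(70, b) = 8630 + 1386 = 10016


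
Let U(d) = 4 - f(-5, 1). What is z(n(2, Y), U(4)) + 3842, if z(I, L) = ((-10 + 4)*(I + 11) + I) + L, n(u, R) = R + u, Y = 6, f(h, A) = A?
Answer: 3739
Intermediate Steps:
U(d) = 3 (U(d) = 4 - 1*1 = 4 - 1 = 3)
z(I, L) = -66 + L - 5*I (z(I, L) = (-6*(11 + I) + I) + L = ((-66 - 6*I) + I) + L = (-66 - 5*I) + L = -66 + L - 5*I)
z(n(2, Y), U(4)) + 3842 = (-66 + 3 - 5*(6 + 2)) + 3842 = (-66 + 3 - 5*8) + 3842 = (-66 + 3 - 40) + 3842 = -103 + 3842 = 3739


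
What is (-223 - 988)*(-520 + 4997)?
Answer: -5421647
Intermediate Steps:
(-223 - 988)*(-520 + 4997) = -1211*4477 = -5421647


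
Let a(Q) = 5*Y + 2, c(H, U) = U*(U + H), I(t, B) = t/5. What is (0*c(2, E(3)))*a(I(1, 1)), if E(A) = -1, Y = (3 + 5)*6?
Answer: 0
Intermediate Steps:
I(t, B) = t/5 (I(t, B) = t*(⅕) = t/5)
Y = 48 (Y = 8*6 = 48)
c(H, U) = U*(H + U)
a(Q) = 242 (a(Q) = 5*48 + 2 = 240 + 2 = 242)
(0*c(2, E(3)))*a(I(1, 1)) = (0*(-(2 - 1)))*242 = (0*(-1*1))*242 = (0*(-1))*242 = 0*242 = 0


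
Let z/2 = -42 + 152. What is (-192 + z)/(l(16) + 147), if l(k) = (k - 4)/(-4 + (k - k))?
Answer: 7/36 ≈ 0.19444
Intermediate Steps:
z = 220 (z = 2*(-42 + 152) = 2*110 = 220)
l(k) = 1 - k/4 (l(k) = (-4 + k)/(-4 + 0) = (-4 + k)/(-4) = (-4 + k)*(-¼) = 1 - k/4)
(-192 + z)/(l(16) + 147) = (-192 + 220)/((1 - ¼*16) + 147) = 28/((1 - 4) + 147) = 28/(-3 + 147) = 28/144 = 28*(1/144) = 7/36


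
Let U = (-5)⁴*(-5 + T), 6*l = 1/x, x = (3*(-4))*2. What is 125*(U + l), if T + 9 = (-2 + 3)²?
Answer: -146250125/144 ≈ -1.0156e+6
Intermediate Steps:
x = -24 (x = -12*2 = -24)
l = -1/144 (l = (⅙)/(-24) = (⅙)*(-1/24) = -1/144 ≈ -0.0069444)
T = -8 (T = -9 + (-2 + 3)² = -9 + 1² = -9 + 1 = -8)
U = -8125 (U = (-5)⁴*(-5 - 8) = 625*(-13) = -8125)
125*(U + l) = 125*(-8125 - 1/144) = 125*(-1170001/144) = -146250125/144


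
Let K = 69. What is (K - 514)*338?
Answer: -150410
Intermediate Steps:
(K - 514)*338 = (69 - 514)*338 = -445*338 = -150410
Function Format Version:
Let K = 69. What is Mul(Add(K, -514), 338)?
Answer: -150410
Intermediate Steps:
Mul(Add(K, -514), 338) = Mul(Add(69, -514), 338) = Mul(-445, 338) = -150410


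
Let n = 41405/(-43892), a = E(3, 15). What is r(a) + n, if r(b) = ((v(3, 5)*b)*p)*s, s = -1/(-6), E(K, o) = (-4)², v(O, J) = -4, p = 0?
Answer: -41405/43892 ≈ -0.94334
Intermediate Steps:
E(K, o) = 16
a = 16
s = ⅙ (s = -1*(-⅙) = ⅙ ≈ 0.16667)
r(b) = 0 (r(b) = (-4*b*0)*(⅙) = 0*(⅙) = 0)
n = -41405/43892 (n = 41405*(-1/43892) = -41405/43892 ≈ -0.94334)
r(a) + n = 0 - 41405/43892 = -41405/43892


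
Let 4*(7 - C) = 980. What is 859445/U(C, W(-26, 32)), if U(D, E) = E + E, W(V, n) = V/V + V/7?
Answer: -6016115/38 ≈ -1.5832e+5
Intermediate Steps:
C = -238 (C = 7 - ¼*980 = 7 - 245 = -238)
W(V, n) = 1 + V/7 (W(V, n) = 1 + V*(⅐) = 1 + V/7)
U(D, E) = 2*E
859445/U(C, W(-26, 32)) = 859445/((2*(1 + (⅐)*(-26)))) = 859445/((2*(1 - 26/7))) = 859445/((2*(-19/7))) = 859445/(-38/7) = 859445*(-7/38) = -6016115/38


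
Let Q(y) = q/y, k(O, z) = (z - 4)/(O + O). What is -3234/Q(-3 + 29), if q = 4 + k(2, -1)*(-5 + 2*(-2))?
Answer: -336336/61 ≈ -5513.7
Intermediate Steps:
k(O, z) = (-4 + z)/(2*O) (k(O, z) = (-4 + z)/((2*O)) = (-4 + z)*(1/(2*O)) = (-4 + z)/(2*O))
q = 61/4 (q = 4 + ((½)*(-4 - 1)/2)*(-5 + 2*(-2)) = 4 + ((½)*(½)*(-5))*(-5 - 4) = 4 - 5/4*(-9) = 4 + 45/4 = 61/4 ≈ 15.250)
Q(y) = 61/(4*y)
-3234/Q(-3 + 29) = -3234/(61/(4*(-3 + 29))) = -3234/((61/4)/26) = -3234/((61/4)*(1/26)) = -3234/61/104 = -3234*104/61 = -336336/61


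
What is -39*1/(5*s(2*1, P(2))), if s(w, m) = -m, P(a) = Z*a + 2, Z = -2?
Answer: -39/10 ≈ -3.9000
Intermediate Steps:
P(a) = 2 - 2*a (P(a) = -2*a + 2 = 2 - 2*a)
-39*1/(5*s(2*1, P(2))) = -39*(-1/(5*(2 - 2*2))) = -39*(-1/(5*(2 - 4))) = -39/(5*(-1*(-2))) = -39/(5*2) = -39/10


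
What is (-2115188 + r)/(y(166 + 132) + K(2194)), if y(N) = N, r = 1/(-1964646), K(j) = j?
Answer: -4155595643449/4895897832 ≈ -848.79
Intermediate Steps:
r = -1/1964646 ≈ -5.0900e-7
(-2115188 + r)/(y(166 + 132) + K(2194)) = (-2115188 - 1/1964646)/((166 + 132) + 2194) = -4155595643449/(1964646*(298 + 2194)) = -4155595643449/1964646/2492 = -4155595643449/1964646*1/2492 = -4155595643449/4895897832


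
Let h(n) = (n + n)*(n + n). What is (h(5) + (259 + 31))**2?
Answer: 152100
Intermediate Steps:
h(n) = 4*n**2 (h(n) = (2*n)*(2*n) = 4*n**2)
(h(5) + (259 + 31))**2 = (4*5**2 + (259 + 31))**2 = (4*25 + 290)**2 = (100 + 290)**2 = 390**2 = 152100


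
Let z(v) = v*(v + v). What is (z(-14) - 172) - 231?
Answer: -11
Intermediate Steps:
z(v) = 2*v**2 (z(v) = v*(2*v) = 2*v**2)
(z(-14) - 172) - 231 = (2*(-14)**2 - 172) - 231 = (2*196 - 172) - 231 = (392 - 172) - 231 = 220 - 231 = -11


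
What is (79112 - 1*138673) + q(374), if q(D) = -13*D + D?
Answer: -64049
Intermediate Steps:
q(D) = -12*D
(79112 - 1*138673) + q(374) = (79112 - 1*138673) - 12*374 = (79112 - 138673) - 4488 = -59561 - 4488 = -64049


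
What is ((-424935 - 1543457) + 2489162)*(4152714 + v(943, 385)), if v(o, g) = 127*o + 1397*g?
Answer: 2505070346400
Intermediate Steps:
((-424935 - 1543457) + 2489162)*(4152714 + v(943, 385)) = ((-424935 - 1543457) + 2489162)*(4152714 + (127*943 + 1397*385)) = (-1968392 + 2489162)*(4152714 + (119761 + 537845)) = 520770*(4152714 + 657606) = 520770*4810320 = 2505070346400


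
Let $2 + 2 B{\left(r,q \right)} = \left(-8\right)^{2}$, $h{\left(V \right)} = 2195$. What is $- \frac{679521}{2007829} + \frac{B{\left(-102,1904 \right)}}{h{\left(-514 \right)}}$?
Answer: $- \frac{1429305896}{4407184655} \approx -0.32431$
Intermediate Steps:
$B{\left(r,q \right)} = 31$ ($B{\left(r,q \right)} = -1 + \frac{\left(-8\right)^{2}}{2} = -1 + \frac{1}{2} \cdot 64 = -1 + 32 = 31$)
$- \frac{679521}{2007829} + \frac{B{\left(-102,1904 \right)}}{h{\left(-514 \right)}} = - \frac{679521}{2007829} + \frac{31}{2195} = - \frac{1429305896}{4407184655}$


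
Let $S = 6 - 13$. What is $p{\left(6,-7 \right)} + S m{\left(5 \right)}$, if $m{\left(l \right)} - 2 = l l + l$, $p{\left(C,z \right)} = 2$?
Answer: $-222$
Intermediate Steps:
$m{\left(l \right)} = 2 + l + l^{2}$ ($m{\left(l \right)} = 2 + \left(l l + l\right) = 2 + \left(l^{2} + l\right) = 2 + \left(l + l^{2}\right) = 2 + l + l^{2}$)
$S = -7$ ($S = 6 - 13 = -7$)
$p{\left(6,-7 \right)} + S m{\left(5 \right)} = 2 - 7 \left(2 + 5 + 5^{2}\right) = 2 - 7 \left(2 + 5 + 25\right) = 2 - 224 = -222$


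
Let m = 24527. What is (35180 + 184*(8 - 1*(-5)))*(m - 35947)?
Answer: -429072240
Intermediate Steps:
(35180 + 184*(8 - 1*(-5)))*(m - 35947) = (35180 + 184*(8 - 1*(-5)))*(24527 - 35947) = (35180 + 184*(8 + 5))*(-11420) = (35180 + 184*13)*(-11420) = (35180 + 2392)*(-11420) = 37572*(-11420) = -429072240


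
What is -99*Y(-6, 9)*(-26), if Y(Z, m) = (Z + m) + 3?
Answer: 15444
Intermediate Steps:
Y(Z, m) = 3 + Z + m
-99*Y(-6, 9)*(-26) = -99*(3 - 6 + 9)*(-26) = -99*6*(-26) = -594*(-26) = 15444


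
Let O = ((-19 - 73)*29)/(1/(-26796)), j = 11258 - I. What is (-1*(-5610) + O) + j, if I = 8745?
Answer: 71499851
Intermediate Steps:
j = 2513 (j = 11258 - 1*8745 = 11258 - 8745 = 2513)
O = 71491728 (O = (-92*29)/(-1/26796) = -2668*(-26796) = 71491728)
(-1*(-5610) + O) + j = (-1*(-5610) + 71491728) + 2513 = (5610 + 71491728) + 2513 = 71497338 + 2513 = 71499851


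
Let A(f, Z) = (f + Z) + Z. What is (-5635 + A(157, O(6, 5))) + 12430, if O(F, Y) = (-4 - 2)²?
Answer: 7024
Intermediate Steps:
O(F, Y) = 36 (O(F, Y) = (-6)² = 36)
A(f, Z) = f + 2*Z (A(f, Z) = (Z + f) + Z = f + 2*Z)
(-5635 + A(157, O(6, 5))) + 12430 = (-5635 + (157 + 2*36)) + 12430 = (-5635 + (157 + 72)) + 12430 = (-5635 + 229) + 12430 = -5406 + 12430 = 7024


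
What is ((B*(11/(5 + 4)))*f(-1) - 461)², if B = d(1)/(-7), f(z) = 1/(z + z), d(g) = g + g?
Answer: 842857024/3969 ≈ 2.1236e+5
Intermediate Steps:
d(g) = 2*g
f(z) = 1/(2*z)
B = -2/7 (B = (2*1)/(-7) = 2*(-⅐) = -2/7 ≈ -0.28571)
((B*(11/(5 + 4)))*f(-1) - 461)² = ((-22/(7*(5 + 4)))*((½)/(-1)) - 461)² = ((-22/(7*9))*((½)*(-1)) - 461)² = (-22/(7*9)*(-½) - 461)² = (-2/7*11/9*(-½) - 461)² = (-22/63*(-½) - 461)² = (11/63 - 461)² = (-29032/63)² = 842857024/3969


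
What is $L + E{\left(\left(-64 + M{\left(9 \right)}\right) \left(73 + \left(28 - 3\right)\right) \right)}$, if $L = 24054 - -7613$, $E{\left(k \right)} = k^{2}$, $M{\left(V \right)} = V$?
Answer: $29083767$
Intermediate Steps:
$L = 31667$ ($L = 24054 + 7613 = 31667$)
$L + E{\left(\left(-64 + M{\left(9 \right)}\right) \left(73 + \left(28 - 3\right)\right) \right)} = 31667 + \left(\left(-64 + 9\right) \left(73 + \left(28 - 3\right)\right)\right)^{2} = 31667 + \left(- 55 \left(73 + \left(28 + \left(-24 + 21\right)\right)\right)\right)^{2} = 31667 + \left(- 55 \left(73 + \left(28 - 3\right)\right)\right)^{2} = 31667 + \left(- 55 \left(73 + 25\right)\right)^{2} = 31667 + \left(\left(-55\right) 98\right)^{2} = 31667 + \left(-5390\right)^{2} = 31667 + 29052100 = 29083767$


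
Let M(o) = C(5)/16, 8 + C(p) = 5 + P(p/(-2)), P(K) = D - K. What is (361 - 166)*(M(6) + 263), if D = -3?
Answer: 1639755/32 ≈ 51242.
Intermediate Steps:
P(K) = -3 - K
C(p) = -6 + p/2 (C(p) = -8 + (5 + (-3 - p/(-2))) = -8 + (5 + (-3 - p*(-1)/2)) = -8 + (5 + (-3 - (-1)*p/2)) = -8 + (5 + (-3 + p/2)) = -8 + (2 + p/2) = -6 + p/2)
M(o) = -7/32 (M(o) = (-6 + (1/2)*5)/16 = (-6 + 5/2)*(1/16) = -7/2*1/16 = -7/32)
(361 - 166)*(M(6) + 263) = (361 - 166)*(-7/32 + 263) = 195*(8409/32) = 1639755/32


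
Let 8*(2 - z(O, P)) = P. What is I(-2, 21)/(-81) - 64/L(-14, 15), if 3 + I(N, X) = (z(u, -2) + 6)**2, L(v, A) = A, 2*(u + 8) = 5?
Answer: -10951/2160 ≈ -5.0699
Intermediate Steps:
u = -11/2 (u = -8 + (1/2)*5 = -8 + 5/2 = -11/2 ≈ -5.5000)
z(O, P) = 2 - P/8
I(N, X) = 1041/16 (I(N, X) = -3 + ((2 - 1/8*(-2)) + 6)**2 = -3 + ((2 + 1/4) + 6)**2 = -3 + (9/4 + 6)**2 = -3 + (33/4)**2 = -3 + 1089/16 = 1041/16)
I(-2, 21)/(-81) - 64/L(-14, 15) = (1041/16)/(-81) - 64/15 = (1041/16)*(-1/81) - 64*1/15 = -347/432 - 64/15 = -10951/2160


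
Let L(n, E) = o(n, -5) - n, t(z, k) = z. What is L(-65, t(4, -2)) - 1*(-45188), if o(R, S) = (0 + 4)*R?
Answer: 44993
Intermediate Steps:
o(R, S) = 4*R
L(n, E) = 3*n (L(n, E) = 4*n - n = 3*n)
L(-65, t(4, -2)) - 1*(-45188) = 3*(-65) - 1*(-45188) = -195 + 45188 = 44993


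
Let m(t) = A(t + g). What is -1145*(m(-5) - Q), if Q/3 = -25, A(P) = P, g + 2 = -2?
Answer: -75570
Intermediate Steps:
g = -4 (g = -2 - 2 = -4)
m(t) = -4 + t (m(t) = t - 4 = -4 + t)
Q = -75 (Q = 3*(-25) = -75)
-1145*(m(-5) - Q) = -1145*((-4 - 5) - 1*(-75)) = -1145*(-9 + 75) = -1145*66 = -75570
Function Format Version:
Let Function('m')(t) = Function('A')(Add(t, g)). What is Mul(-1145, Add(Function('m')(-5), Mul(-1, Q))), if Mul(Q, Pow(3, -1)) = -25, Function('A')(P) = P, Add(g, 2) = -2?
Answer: -75570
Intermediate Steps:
g = -4 (g = Add(-2, -2) = -4)
Function('m')(t) = Add(-4, t) (Function('m')(t) = Add(t, -4) = Add(-4, t))
Q = -75 (Q = Mul(3, -25) = -75)
Mul(-1145, Add(Function('m')(-5), Mul(-1, Q))) = Mul(-1145, Add(Add(-4, -5), Mul(-1, -75))) = Mul(-1145, Add(-9, 75)) = Mul(-1145, 66) = -75570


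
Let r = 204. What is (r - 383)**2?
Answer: 32041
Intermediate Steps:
(r - 383)**2 = (204 - 383)**2 = (-179)**2 = 32041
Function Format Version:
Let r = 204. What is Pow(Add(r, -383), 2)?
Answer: 32041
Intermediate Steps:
Pow(Add(r, -383), 2) = Pow(Add(204, -383), 2) = Pow(-179, 2) = 32041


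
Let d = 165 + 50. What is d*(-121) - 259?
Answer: -26274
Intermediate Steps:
d = 215
d*(-121) - 259 = 215*(-121) - 259 = -26015 - 259 = -26274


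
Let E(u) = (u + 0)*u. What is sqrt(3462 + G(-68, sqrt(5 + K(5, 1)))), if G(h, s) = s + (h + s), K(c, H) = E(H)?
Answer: sqrt(3394 + 2*sqrt(6)) ≈ 58.300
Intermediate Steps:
E(u) = u**2 (E(u) = u*u = u**2)
K(c, H) = H**2
G(h, s) = h + 2*s
sqrt(3462 + G(-68, sqrt(5 + K(5, 1)))) = sqrt(3462 + (-68 + 2*sqrt(5 + 1**2))) = sqrt(3462 + (-68 + 2*sqrt(5 + 1))) = sqrt(3462 + (-68 + 2*sqrt(6))) = sqrt(3394 + 2*sqrt(6))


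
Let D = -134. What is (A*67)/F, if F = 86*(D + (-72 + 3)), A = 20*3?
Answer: -2010/8729 ≈ -0.23027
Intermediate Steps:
A = 60
F = -17458 (F = 86*(-134 + (-72 + 3)) = 86*(-134 - 69) = 86*(-203) = -17458)
(A*67)/F = (60*67)/(-17458) = 4020*(-1/17458) = -2010/8729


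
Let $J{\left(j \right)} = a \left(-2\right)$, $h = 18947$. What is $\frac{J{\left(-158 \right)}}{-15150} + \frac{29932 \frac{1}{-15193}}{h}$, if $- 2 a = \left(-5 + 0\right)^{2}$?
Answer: $- \frac{306000563}{174444233226} \approx -0.0017541$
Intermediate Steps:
$a = - \frac{25}{2}$ ($a = - \frac{\left(-5 + 0\right)^{2}}{2} = - \frac{\left(-5\right)^{2}}{2} = \left(- \frac{1}{2}\right) 25 = - \frac{25}{2} \approx -12.5$)
$J{\left(j \right)} = 25$ ($J{\left(j \right)} = \left(- \frac{25}{2}\right) \left(-2\right) = 25$)
$\frac{J{\left(-158 \right)}}{-15150} + \frac{29932 \frac{1}{-15193}}{h} = \frac{25}{-15150} + \frac{29932 \frac{1}{-15193}}{18947} = 25 \left(- \frac{1}{15150}\right) + 29932 \left(- \frac{1}{15193}\right) \frac{1}{18947} = - \frac{1}{606} - \frac{29932}{287861771} = - \frac{306000563}{174444233226}$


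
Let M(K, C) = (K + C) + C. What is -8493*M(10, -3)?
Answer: -33972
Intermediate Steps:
M(K, C) = K + 2*C (M(K, C) = (C + K) + C = K + 2*C)
-8493*M(10, -3) = -8493*(10 + 2*(-3)) = -8493*(10 - 6) = -8493*4 = -33972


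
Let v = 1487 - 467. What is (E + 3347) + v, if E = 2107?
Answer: 6474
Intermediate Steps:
v = 1020
(E + 3347) + v = (2107 + 3347) + 1020 = 5454 + 1020 = 6474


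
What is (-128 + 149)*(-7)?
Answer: -147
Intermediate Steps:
(-128 + 149)*(-7) = 21*(-7) = -147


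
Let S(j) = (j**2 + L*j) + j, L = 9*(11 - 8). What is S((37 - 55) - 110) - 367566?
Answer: -354766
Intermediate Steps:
L = 27 (L = 9*3 = 27)
S(j) = j**2 + 28*j (S(j) = (j**2 + 27*j) + j = j**2 + 28*j)
S((37 - 55) - 110) - 367566 = ((37 - 55) - 110)*(28 + ((37 - 55) - 110)) - 367566 = (-18 - 110)*(28 + (-18 - 110)) - 367566 = -128*(28 - 128) - 367566 = -128*(-100) - 367566 = 12800 - 367566 = -354766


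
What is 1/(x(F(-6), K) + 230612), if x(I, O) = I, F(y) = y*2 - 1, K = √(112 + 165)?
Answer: 1/230599 ≈ 4.3365e-6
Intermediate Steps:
K = √277 ≈ 16.643
F(y) = -1 + 2*y (F(y) = 2*y - 1 = -1 + 2*y)
1/(x(F(-6), K) + 230612) = 1/((-1 + 2*(-6)) + 230612) = 1/((-1 - 12) + 230612) = 1/(-13 + 230612) = 1/230599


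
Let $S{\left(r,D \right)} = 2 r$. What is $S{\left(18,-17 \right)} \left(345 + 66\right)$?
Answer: $14796$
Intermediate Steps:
$S{\left(18,-17 \right)} \left(345 + 66\right) = 2 \cdot 18 \left(345 + 66\right) = 36 \cdot 411 = 14796$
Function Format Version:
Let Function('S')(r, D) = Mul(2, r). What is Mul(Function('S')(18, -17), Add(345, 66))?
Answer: 14796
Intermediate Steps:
Mul(Function('S')(18, -17), Add(345, 66)) = Mul(Mul(2, 18), Add(345, 66)) = Mul(36, 411) = 14796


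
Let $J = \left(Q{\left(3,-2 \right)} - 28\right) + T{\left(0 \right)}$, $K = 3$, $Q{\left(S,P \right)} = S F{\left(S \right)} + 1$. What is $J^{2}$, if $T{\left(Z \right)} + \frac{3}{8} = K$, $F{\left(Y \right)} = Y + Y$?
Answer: $\frac{2601}{64} \approx 40.641$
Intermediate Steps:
$F{\left(Y \right)} = 2 Y$
$Q{\left(S,P \right)} = 1 + 2 S^{2}$ ($Q{\left(S,P \right)} = S 2 S + 1 = 2 S^{2} + 1 = 1 + 2 S^{2}$)
$T{\left(Z \right)} = \frac{21}{8}$ ($T{\left(Z \right)} = - \frac{3}{8} + 3 = \frac{21}{8}$)
$J = - \frac{51}{8}$ ($J = \left(\left(1 + 2 \cdot 3^{2}\right) - 28\right) + \frac{21}{8} = \left(\left(1 + 2 \cdot 9\right) - 28\right) + \frac{21}{8} = \left(\left(1 + 18\right) - 28\right) + \frac{21}{8} = \left(19 - 28\right) + \frac{21}{8} = -9 + \frac{21}{8} = - \frac{51}{8} \approx -6.375$)
$J^{2} = \left(- \frac{51}{8}\right)^{2} = \frac{2601}{64}$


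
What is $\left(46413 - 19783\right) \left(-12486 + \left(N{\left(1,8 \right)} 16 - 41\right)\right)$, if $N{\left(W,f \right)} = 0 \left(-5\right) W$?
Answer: $-333594010$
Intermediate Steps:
$N{\left(W,f \right)} = 0$ ($N{\left(W,f \right)} = 0 W = 0$)
$\left(46413 - 19783\right) \left(-12486 + \left(N{\left(1,8 \right)} 16 - 41\right)\right) = \left(46413 - 19783\right) \left(-12486 + \left(0 \cdot 16 - 41\right)\right) = 26630 \left(-12486 + \left(0 - 41\right)\right) = 26630 \left(-12486 - 41\right) = 26630 \left(-12527\right) = -333594010$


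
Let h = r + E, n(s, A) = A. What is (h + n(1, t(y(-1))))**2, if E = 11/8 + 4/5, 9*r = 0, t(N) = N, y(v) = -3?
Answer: 1089/1600 ≈ 0.68062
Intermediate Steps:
r = 0 (r = (1/9)*0 = 0)
E = 87/40 (E = 11*(1/8) + 4*(1/5) = 11/8 + 4/5 = 87/40 ≈ 2.1750)
h = 87/40 (h = 0 + 87/40 = 87/40 ≈ 2.1750)
(h + n(1, t(y(-1))))**2 = (87/40 - 3)**2 = (-33/40)**2 = 1089/1600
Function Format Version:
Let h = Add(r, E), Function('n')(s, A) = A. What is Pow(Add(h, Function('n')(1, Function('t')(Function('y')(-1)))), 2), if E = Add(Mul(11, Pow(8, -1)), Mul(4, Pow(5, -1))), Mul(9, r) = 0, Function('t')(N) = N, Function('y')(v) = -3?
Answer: Rational(1089, 1600) ≈ 0.68062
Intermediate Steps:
r = 0 (r = Mul(Rational(1, 9), 0) = 0)
E = Rational(87, 40) (E = Add(Mul(11, Rational(1, 8)), Mul(4, Rational(1, 5))) = Add(Rational(11, 8), Rational(4, 5)) = Rational(87, 40) ≈ 2.1750)
h = Rational(87, 40) (h = Add(0, Rational(87, 40)) = Rational(87, 40) ≈ 2.1750)
Pow(Add(h, Function('n')(1, Function('t')(Function('y')(-1)))), 2) = Pow(Add(Rational(87, 40), -3), 2) = Pow(Rational(-33, 40), 2) = Rational(1089, 1600)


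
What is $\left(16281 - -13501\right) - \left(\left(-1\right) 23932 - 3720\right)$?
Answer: $57434$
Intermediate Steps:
$\left(16281 - -13501\right) - \left(\left(-1\right) 23932 - 3720\right) = \left(16281 + 13501\right) - \left(-23932 - 3720\right) = 29782 - -27652 = 29782 + 27652 = 57434$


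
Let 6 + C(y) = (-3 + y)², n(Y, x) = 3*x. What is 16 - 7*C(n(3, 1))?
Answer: 58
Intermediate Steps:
C(y) = -6 + (-3 + y)²
16 - 7*C(n(3, 1)) = 16 - 7*(-6 + (-3 + 3*1)²) = 16 - 7*(-6 + (-3 + 3)²) = 16 - 7*(-6 + 0²) = 16 - 7*(-6 + 0) = 16 - 7*(-6) = 16 + 42 = 58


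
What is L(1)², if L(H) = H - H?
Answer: 0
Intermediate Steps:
L(H) = 0
L(1)² = 0² = 0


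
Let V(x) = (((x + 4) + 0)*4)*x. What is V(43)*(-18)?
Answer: -145512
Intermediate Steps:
V(x) = x*(16 + 4*x) (V(x) = (((4 + x) + 0)*4)*x = ((4 + x)*4)*x = (16 + 4*x)*x = x*(16 + 4*x))
V(43)*(-18) = (4*43*(4 + 43))*(-18) = (4*43*47)*(-18) = 8084*(-18) = -145512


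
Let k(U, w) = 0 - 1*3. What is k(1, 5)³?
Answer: -27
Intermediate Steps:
k(U, w) = -3 (k(U, w) = 0 - 3 = -3)
k(1, 5)³ = (-3)³ = -27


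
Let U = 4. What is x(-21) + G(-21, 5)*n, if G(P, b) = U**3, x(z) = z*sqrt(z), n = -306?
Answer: -19584 - 21*I*sqrt(21) ≈ -19584.0 - 96.234*I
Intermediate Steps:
x(z) = z**(3/2)
G(P, b) = 64 (G(P, b) = 4**3 = 64)
x(-21) + G(-21, 5)*n = (-21)**(3/2) + 64*(-306) = -21*I*sqrt(21) - 19584 = -19584 - 21*I*sqrt(21)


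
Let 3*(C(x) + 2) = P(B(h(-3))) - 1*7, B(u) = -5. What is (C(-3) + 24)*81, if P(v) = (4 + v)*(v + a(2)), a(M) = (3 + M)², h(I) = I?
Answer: 1053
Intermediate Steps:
P(v) = (4 + v)*(25 + v) (P(v) = (4 + v)*(v + (3 + 2)²) = (4 + v)*(v + 5²) = (4 + v)*(v + 25) = (4 + v)*(25 + v))
C(x) = -11 (C(x) = -2 + ((100 + (-5)² + 29*(-5)) - 1*7)/3 = -2 + ((100 + 25 - 145) - 7)/3 = -2 + (-20 - 7)/3 = -2 + (⅓)*(-27) = -2 - 9 = -11)
(C(-3) + 24)*81 = (-11 + 24)*81 = 13*81 = 1053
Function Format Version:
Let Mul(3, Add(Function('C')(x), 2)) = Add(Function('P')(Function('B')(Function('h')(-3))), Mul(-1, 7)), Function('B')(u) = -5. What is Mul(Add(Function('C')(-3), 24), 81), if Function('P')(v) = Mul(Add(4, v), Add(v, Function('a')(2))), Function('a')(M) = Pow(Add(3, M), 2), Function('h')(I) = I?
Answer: 1053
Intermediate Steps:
Function('P')(v) = Mul(Add(4, v), Add(25, v)) (Function('P')(v) = Mul(Add(4, v), Add(v, Pow(Add(3, 2), 2))) = Mul(Add(4, v), Add(v, Pow(5, 2))) = Mul(Add(4, v), Add(v, 25)) = Mul(Add(4, v), Add(25, v)))
Function('C')(x) = -11 (Function('C')(x) = Add(-2, Mul(Rational(1, 3), Add(Add(100, Pow(-5, 2), Mul(29, -5)), Mul(-1, 7)))) = Add(-2, Mul(Rational(1, 3), Add(Add(100, 25, -145), -7))) = Add(-2, Mul(Rational(1, 3), Add(-20, -7))) = Add(-2, Mul(Rational(1, 3), -27)) = Add(-2, -9) = -11)
Mul(Add(Function('C')(-3), 24), 81) = Mul(Add(-11, 24), 81) = Mul(13, 81) = 1053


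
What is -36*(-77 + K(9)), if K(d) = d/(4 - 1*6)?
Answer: 2934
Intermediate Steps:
K(d) = -d/2 (K(d) = d/(4 - 6) = d/(-2) = d*(-1/2) = -d/2)
-36*(-77 + K(9)) = -36*(-77 - 1/2*9) = -36*(-77 - 9/2) = -36*(-163/2) = 2934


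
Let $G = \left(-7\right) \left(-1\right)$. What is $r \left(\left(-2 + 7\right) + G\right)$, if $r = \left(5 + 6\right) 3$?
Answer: $396$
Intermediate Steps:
$G = 7$
$r = 33$ ($r = 11 \cdot 3 = 33$)
$r \left(\left(-2 + 7\right) + G\right) = 33 \left(\left(-2 + 7\right) + 7\right) = 33 \left(5 + 7\right) = 33 \cdot 12 = 396$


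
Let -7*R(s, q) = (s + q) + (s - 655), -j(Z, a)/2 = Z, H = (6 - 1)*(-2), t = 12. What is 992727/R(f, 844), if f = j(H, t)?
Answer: -6949089/229 ≈ -30345.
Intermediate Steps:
H = -10 (H = 5*(-2) = -10)
j(Z, a) = -2*Z
f = 20 (f = -2*(-10) = 20)
R(s, q) = 655/7 - 2*s/7 - q/7 (R(s, q) = -((s + q) + (s - 655))/7 = -((q + s) + (-655 + s))/7 = -(-655 + q + 2*s)/7 = 655/7 - 2*s/7 - q/7)
992727/R(f, 844) = 992727/(655/7 - 2/7*20 - ⅐*844) = 992727/(655/7 - 40/7 - 844/7) = 992727/(-229/7) = 992727*(-7/229) = -6949089/229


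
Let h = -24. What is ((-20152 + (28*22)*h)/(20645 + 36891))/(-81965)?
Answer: 4367/589492280 ≈ 7.4081e-6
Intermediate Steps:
((-20152 + (28*22)*h)/(20645 + 36891))/(-81965) = ((-20152 + (28*22)*(-24))/(20645 + 36891))/(-81965) = ((-20152 + 616*(-24))/57536)*(-1/81965) = ((-20152 - 14784)*(1/57536))*(-1/81965) = -34936*1/57536*(-1/81965) = -4367/7192*(-1/81965) = 4367/589492280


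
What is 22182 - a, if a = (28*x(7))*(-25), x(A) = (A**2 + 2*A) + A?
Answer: 71182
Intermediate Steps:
x(A) = A**2 + 3*A
a = -49000 (a = (28*(7*(3 + 7)))*(-25) = (28*(7*10))*(-25) = (28*70)*(-25) = 1960*(-25) = -49000)
22182 - a = 22182 - 1*(-49000) = 22182 + 49000 = 71182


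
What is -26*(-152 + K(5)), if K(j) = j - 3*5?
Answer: 4212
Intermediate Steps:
K(j) = -15 + j (K(j) = j - 15 = -15 + j)
-26*(-152 + K(5)) = -26*(-152 + (-15 + 5)) = -26*(-152 - 10) = -26*(-162) = 4212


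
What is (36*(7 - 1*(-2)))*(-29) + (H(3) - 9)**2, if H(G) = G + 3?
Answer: -9387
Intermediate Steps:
H(G) = 3 + G
(36*(7 - 1*(-2)))*(-29) + (H(3) - 9)**2 = (36*(7 - 1*(-2)))*(-29) + ((3 + 3) - 9)**2 = (36*(7 + 2))*(-29) + (6 - 9)**2 = (36*9)*(-29) + (-3)**2 = 324*(-29) + 9 = -9396 + 9 = -9387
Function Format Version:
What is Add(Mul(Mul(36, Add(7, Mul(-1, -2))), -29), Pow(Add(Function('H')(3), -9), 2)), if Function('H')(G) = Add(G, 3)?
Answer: -9387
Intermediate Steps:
Function('H')(G) = Add(3, G)
Add(Mul(Mul(36, Add(7, Mul(-1, -2))), -29), Pow(Add(Function('H')(3), -9), 2)) = Add(Mul(Mul(36, Add(7, Mul(-1, -2))), -29), Pow(Add(Add(3, 3), -9), 2)) = Add(Mul(Mul(36, Add(7, 2)), -29), Pow(Add(6, -9), 2)) = Add(Mul(Mul(36, 9), -29), Pow(-3, 2)) = Add(Mul(324, -29), 9) = Add(-9396, 9) = -9387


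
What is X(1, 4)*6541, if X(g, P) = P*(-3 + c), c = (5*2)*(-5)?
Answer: -1386692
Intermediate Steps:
c = -50 (c = 10*(-5) = -50)
X(g, P) = -53*P (X(g, P) = P*(-3 - 50) = P*(-53) = -53*P)
X(1, 4)*6541 = -53*4*6541 = -212*6541 = -1386692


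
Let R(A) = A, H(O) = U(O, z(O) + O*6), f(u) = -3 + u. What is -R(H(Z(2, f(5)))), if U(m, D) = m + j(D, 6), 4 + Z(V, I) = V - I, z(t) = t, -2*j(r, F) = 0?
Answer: 4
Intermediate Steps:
j(r, F) = 0 (j(r, F) = -½*0 = 0)
Z(V, I) = -4 + V - I (Z(V, I) = -4 + (V - I) = -4 + V - I)
U(m, D) = m (U(m, D) = m + 0 = m)
H(O) = O
-R(H(Z(2, f(5)))) = -(-4 + 2 - (-3 + 5)) = -(-4 + 2 - 1*2) = -(-4 + 2 - 2) = -1*(-4) = 4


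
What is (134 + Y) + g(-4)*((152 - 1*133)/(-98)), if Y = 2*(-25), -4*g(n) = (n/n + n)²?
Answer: 33099/392 ≈ 84.436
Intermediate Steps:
g(n) = -(1 + n)²/4 (g(n) = -(n/n + n)²/4 = -(1 + n)²/4)
Y = -50
(134 + Y) + g(-4)*((152 - 1*133)/(-98)) = (134 - 50) + (-(1 - 4)²/4)*((152 - 1*133)/(-98)) = 84 + (-¼*(-3)²)*((152 - 133)*(-1/98)) = 84 + (-¼*9)*(19*(-1/98)) = 84 - 9/4*(-19/98) = 84 + 171/392 = 33099/392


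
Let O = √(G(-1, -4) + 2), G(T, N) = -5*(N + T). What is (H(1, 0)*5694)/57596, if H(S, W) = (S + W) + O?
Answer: 2847/28798 + 8541*√3/28798 ≈ 0.61256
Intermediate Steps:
G(T, N) = -5*N - 5*T
O = 3*√3 (O = √((-5*(-4) - 5*(-1)) + 2) = √((20 + 5) + 2) = √(25 + 2) = √27 = 3*√3 ≈ 5.1962)
H(S, W) = S + W + 3*√3 (H(S, W) = (S + W) + 3*√3 = S + W + 3*√3)
(H(1, 0)*5694)/57596 = ((1 + 0 + 3*√3)*5694)/57596 = ((1 + 3*√3)*5694)*(1/57596) = (5694 + 17082*√3)*(1/57596) = 2847/28798 + 8541*√3/28798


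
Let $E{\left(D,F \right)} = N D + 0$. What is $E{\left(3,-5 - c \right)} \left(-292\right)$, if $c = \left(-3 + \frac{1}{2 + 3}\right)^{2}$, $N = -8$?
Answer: $7008$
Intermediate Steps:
$c = \frac{196}{25}$ ($c = \left(-3 + \frac{1}{5}\right)^{2} = \left(- \frac{14}{5}\right)^{2} = \frac{196}{25} \approx 7.84$)
$E{\left(D,F \right)} = - 8 D$ ($E{\left(D,F \right)} = - 8 D + 0 = - 8 D$)
$E{\left(3,-5 - c \right)} \left(-292\right) = \left(-8\right) 3 \left(-292\right) = \left(-24\right) \left(-292\right) = 7008$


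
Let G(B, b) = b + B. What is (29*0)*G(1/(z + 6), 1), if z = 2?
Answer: 0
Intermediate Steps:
G(B, b) = B + b
(29*0)*G(1/(z + 6), 1) = (29*0)*(1/(2 + 6) + 1) = 0*(1/8 + 1) = 0*(9/8) = 0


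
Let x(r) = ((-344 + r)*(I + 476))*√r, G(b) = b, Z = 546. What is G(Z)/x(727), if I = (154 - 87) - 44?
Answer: 546*√727/138942059 ≈ 0.00010596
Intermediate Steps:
I = 23 (I = 67 - 44 = 23)
x(r) = √r*(-171656 + 499*r) (x(r) = ((-344 + r)*(23 + 476))*√r = ((-344 + r)*499)*√r = (-171656 + 499*r)*√r = √r*(-171656 + 499*r))
G(Z)/x(727) = 546/((499*√727*(-344 + 727))) = 546/((499*√727*383)) = 546/((191117*√727)) = 546*(√727/138942059) = 546*√727/138942059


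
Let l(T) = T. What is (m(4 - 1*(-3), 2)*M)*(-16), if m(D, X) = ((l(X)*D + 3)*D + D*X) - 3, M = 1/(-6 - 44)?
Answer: 208/5 ≈ 41.600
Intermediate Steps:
M = -1/50 (M = 1/(-50) = -1/50 ≈ -0.020000)
m(D, X) = -3 + D*X + D*(3 + D*X) (m(D, X) = ((X*D + 3)*D + D*X) - 3 = ((D*X + 3)*D + D*X) - 3 = ((3 + D*X)*D + D*X) - 3 = (D*(3 + D*X) + D*X) - 3 = (D*X + D*(3 + D*X)) - 3 = -3 + D*X + D*(3 + D*X))
(m(4 - 1*(-3), 2)*M)*(-16) = ((-3 + 3*(4 - 1*(-3)) + (4 - 1*(-3))*2 + 2*(4 - 1*(-3))**2)*(-1/50))*(-16) = ((-3 + 3*(4 + 3) + (4 + 3)*2 + 2*(4 + 3)**2)*(-1/50))*(-16) = ((-3 + 3*7 + 7*2 + 2*7**2)*(-1/50))*(-16) = ((-3 + 21 + 14 + 2*49)*(-1/50))*(-16) = ((-3 + 21 + 14 + 98)*(-1/50))*(-16) = (130*(-1/50))*(-16) = -13/5*(-16) = 208/5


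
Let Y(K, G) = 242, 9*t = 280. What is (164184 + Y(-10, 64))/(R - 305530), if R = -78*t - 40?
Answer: -246639/461995 ≈ -0.53386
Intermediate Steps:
t = 280/9 (t = (1/9)*280 = 280/9 ≈ 31.111)
R = -7400/3 (R = -78*280/9 - 40 = -7280/3 - 40 = -7400/3 ≈ -2466.7)
(164184 + Y(-10, 64))/(R - 305530) = (164184 + 242)/(-7400/3 - 305530) = 164426/(-923990/3) = 164426*(-3/923990) = -246639/461995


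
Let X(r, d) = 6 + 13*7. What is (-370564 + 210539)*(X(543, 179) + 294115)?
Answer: -47081275300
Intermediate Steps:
X(r, d) = 97 (X(r, d) = 6 + 91 = 97)
(-370564 + 210539)*(X(543, 179) + 294115) = (-370564 + 210539)*(97 + 294115) = -160025*294212 = -47081275300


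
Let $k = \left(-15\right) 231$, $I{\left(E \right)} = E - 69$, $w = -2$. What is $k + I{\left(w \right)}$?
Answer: $-3536$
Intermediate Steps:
$I{\left(E \right)} = -69 + E$
$k = -3465$
$k + I{\left(w \right)} = -3465 - 71 = -3536$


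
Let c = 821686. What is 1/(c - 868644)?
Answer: -1/46958 ≈ -2.1296e-5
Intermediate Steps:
1/(c - 868644) = 1/(821686 - 868644) = 1/(-46958) = -1/46958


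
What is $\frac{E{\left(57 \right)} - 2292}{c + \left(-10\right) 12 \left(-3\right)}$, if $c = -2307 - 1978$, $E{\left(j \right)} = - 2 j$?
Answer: $\frac{2406}{3925} \approx 0.61299$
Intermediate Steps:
$c = -4285$ ($c = -2307 - 1978 = -4285$)
$\frac{E{\left(57 \right)} - 2292}{c + \left(-10\right) 12 \left(-3\right)} = \frac{\left(-2\right) 57 - 2292}{-4285 + \left(-10\right) 12 \left(-3\right)} = \frac{-114 - 2292}{-4285 - -360} = - \frac{2406}{-4285 + 360} = - \frac{2406}{-3925} = \left(-2406\right) \left(- \frac{1}{3925}\right) = \frac{2406}{3925}$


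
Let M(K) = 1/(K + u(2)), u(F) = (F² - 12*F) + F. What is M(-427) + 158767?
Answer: 70651314/445 ≈ 1.5877e+5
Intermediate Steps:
u(F) = F² - 11*F
M(K) = 1/(-18 + K) (M(K) = 1/(K + 2*(-11 + 2)) = 1/(K + 2*(-9)) = 1/(K - 18) = 1/(-18 + K))
M(-427) + 158767 = 1/(-18 - 427) + 158767 = 1/(-445) + 158767 = -1/445 + 158767 = 70651314/445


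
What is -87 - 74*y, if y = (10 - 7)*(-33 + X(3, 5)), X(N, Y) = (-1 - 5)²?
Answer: -753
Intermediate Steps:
X(N, Y) = 36 (X(N, Y) = (-6)² = 36)
y = 9 (y = (10 - 7)*(-33 + 36) = 3*3 = 9)
-87 - 74*y = -87 - 74*9 = -87 - 666 = -753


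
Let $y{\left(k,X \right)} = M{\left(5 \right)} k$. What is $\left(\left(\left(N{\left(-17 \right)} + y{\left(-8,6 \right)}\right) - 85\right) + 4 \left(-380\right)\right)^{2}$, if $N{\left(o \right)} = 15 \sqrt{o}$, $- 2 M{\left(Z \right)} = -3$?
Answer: $2610864 - 48510 i \sqrt{17} \approx 2.6109 \cdot 10^{6} - 2.0001 \cdot 10^{5} i$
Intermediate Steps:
$M{\left(Z \right)} = \frac{3}{2}$ ($M{\left(Z \right)} = \left(- \frac{1}{2}\right) \left(-3\right) = \frac{3}{2}$)
$y{\left(k,X \right)} = \frac{3 k}{2}$
$\left(\left(\left(N{\left(-17 \right)} + y{\left(-8,6 \right)}\right) - 85\right) + 4 \left(-380\right)\right)^{2} = \left(\left(\left(15 \sqrt{-17} + \frac{3}{2} \left(-8\right)\right) - 85\right) + 4 \left(-380\right)\right)^{2} = \left(\left(\left(15 i \sqrt{17} - 12\right) - 85\right) - 1520\right)^{2} = \left(\left(\left(-12 + 15 i \sqrt{17}\right) - 85\right) - 1520\right)^{2} = \left(\left(-97 + 15 i \sqrt{17}\right) - 1520\right)^{2} = \left(-1617 + 15 i \sqrt{17}\right)^{2}$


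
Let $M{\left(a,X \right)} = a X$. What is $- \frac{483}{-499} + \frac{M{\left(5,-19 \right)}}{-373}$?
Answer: $\frac{227564}{186127} \approx 1.2226$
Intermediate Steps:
$M{\left(a,X \right)} = X a$
$- \frac{483}{-499} + \frac{M{\left(5,-19 \right)}}{-373} = - \frac{483}{-499} + \frac{\left(-19\right) 5}{-373} = \left(-483\right) \left(- \frac{1}{499}\right) - - \frac{95}{373} = \frac{483}{499} + \frac{95}{373} = \frac{227564}{186127}$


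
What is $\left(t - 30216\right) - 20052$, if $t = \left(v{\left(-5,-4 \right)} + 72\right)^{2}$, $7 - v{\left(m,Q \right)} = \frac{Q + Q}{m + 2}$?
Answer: $- \frac{399971}{9} \approx -44441.0$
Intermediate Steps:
$v{\left(m,Q \right)} = 7 - \frac{2 Q}{2 + m}$ ($v{\left(m,Q \right)} = 7 - \frac{Q + Q}{m + 2} = 7 - \frac{2 Q}{2 + m}$)
$t = \frac{52441}{9}$ ($t = \left(\frac{14 - -8 + 7 \left(-5\right)}{2 - 5} + 72\right)^{2} = \left(\frac{14 + 8 - 35}{-3} + 72\right)^{2} = \left(\left(- \frac{1}{3}\right) \left(-13\right) + 72\right)^{2} = \left(\frac{13}{3} + 72\right)^{2} = \left(\frac{229}{3}\right)^{2} = \frac{52441}{9} \approx 5826.8$)
$\left(t - 30216\right) - 20052 = \left(\frac{52441}{9} - 30216\right) - 20052 = - \frac{219503}{9} - 20052 = - \frac{399971}{9}$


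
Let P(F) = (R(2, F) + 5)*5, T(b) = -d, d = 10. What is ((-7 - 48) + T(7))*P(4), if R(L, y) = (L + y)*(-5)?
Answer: 8125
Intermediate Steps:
R(L, y) = -5*L - 5*y
T(b) = -10 (T(b) = -1*10 = -10)
P(F) = -25 - 25*F (P(F) = ((-5*2 - 5*F) + 5)*5 = ((-10 - 5*F) + 5)*5 = (-5 - 5*F)*5 = -25 - 25*F)
((-7 - 48) + T(7))*P(4) = ((-7 - 48) - 10)*(-25 - 25*4) = (-55 - 10)*(-25 - 100) = -65*(-125) = 8125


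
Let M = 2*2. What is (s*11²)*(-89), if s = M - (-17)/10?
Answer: -613833/10 ≈ -61383.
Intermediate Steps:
M = 4
s = 57/10 (s = 4 - (-17)/10 = 4 - 1*(-17/10) = 4 + 17/10 = 57/10 ≈ 5.7000)
(s*11²)*(-89) = ((57/10)*11²)*(-89) = ((57/10)*121)*(-89) = (6897/10)*(-89) = -613833/10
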